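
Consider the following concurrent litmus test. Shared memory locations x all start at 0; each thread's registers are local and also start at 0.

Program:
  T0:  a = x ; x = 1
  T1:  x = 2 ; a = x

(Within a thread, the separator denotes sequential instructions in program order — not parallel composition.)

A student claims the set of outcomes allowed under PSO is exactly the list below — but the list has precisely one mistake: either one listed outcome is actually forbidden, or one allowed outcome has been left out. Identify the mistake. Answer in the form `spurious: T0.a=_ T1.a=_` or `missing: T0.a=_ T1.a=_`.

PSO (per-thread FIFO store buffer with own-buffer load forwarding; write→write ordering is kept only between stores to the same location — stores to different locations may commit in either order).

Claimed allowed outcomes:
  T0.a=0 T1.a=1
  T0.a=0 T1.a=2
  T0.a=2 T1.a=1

missing: T0.a=2 T1.a=2

outcome vector order: (T0.a,T1.a)
[PSO] allowed = {01; 02; 21; 22}
PSO∖claimed = {22}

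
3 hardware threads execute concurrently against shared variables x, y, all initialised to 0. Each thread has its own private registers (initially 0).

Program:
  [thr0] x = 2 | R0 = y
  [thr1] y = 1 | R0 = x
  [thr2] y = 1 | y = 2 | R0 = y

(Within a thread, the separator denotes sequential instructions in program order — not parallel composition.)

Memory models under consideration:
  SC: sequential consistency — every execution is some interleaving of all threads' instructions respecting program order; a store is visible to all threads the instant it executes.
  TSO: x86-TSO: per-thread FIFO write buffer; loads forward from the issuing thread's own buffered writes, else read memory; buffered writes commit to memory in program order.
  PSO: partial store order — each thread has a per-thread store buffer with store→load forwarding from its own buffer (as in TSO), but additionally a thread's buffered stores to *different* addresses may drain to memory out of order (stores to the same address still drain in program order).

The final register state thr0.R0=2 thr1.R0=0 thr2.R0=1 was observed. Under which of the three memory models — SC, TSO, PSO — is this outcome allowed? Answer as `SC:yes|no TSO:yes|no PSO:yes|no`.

outcome vector order: (thr0.R0,thr1.R0,thr2.R0)
SC (9): 021, 022, 101, 102, 121, 122, 202, 221, 222
TSO (12): 001, 002, 021, 022, 101, 102, 121, 122, 201, 202, 221, 222
PSO (12): 001, 002, 021, 022, 101, 102, 121, 122, 201, 202, 221, 222
target 201 ∈ {TSO,PSO}

SC:no TSO:yes PSO:yes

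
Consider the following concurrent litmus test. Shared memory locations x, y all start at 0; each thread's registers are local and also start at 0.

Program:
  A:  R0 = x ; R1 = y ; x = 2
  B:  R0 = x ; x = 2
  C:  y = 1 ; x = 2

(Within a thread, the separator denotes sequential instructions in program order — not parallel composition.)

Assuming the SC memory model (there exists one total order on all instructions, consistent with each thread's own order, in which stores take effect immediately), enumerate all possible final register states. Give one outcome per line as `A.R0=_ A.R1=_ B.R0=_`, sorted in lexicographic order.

A.R0=0 A.R1=0 B.R0=0
A.R0=0 A.R1=0 B.R0=2
A.R0=0 A.R1=1 B.R0=0
A.R0=0 A.R1=1 B.R0=2
A.R0=2 A.R1=0 B.R0=0
A.R0=2 A.R1=1 B.R0=0
A.R0=2 A.R1=1 B.R0=2

outcome vector order: (A.R0,A.R1,B.R0)
|SC outcomes| = 7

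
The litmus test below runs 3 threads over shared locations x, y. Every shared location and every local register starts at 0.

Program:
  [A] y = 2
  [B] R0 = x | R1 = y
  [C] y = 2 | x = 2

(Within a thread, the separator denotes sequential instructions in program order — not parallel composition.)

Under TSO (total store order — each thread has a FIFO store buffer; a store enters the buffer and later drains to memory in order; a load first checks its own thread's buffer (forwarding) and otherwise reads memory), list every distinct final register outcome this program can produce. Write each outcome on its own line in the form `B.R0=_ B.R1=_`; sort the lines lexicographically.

outcome vector order: (B.R0,B.R1)
|TSO outcomes| = 3

B.R0=0 B.R1=0
B.R0=0 B.R1=2
B.R0=2 B.R1=2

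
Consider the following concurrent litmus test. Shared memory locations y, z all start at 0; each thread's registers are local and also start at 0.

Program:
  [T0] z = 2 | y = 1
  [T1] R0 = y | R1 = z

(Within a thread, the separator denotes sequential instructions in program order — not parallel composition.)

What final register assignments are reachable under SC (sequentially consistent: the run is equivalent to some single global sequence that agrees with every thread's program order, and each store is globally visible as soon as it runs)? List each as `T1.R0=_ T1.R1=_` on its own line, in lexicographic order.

outcome vector order: (T1.R0,T1.R1)
|SC outcomes| = 3

T1.R0=0 T1.R1=0
T1.R0=0 T1.R1=2
T1.R0=1 T1.R1=2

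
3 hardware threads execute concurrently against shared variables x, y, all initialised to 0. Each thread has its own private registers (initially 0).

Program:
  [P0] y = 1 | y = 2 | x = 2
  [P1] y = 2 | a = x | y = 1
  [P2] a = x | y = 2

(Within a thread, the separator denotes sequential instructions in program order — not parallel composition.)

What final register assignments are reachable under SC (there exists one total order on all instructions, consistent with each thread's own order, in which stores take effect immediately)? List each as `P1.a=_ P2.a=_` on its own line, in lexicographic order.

outcome vector order: (P1.a,P2.a)
|SC outcomes| = 4

P1.a=0 P2.a=0
P1.a=0 P2.a=2
P1.a=2 P2.a=0
P1.a=2 P2.a=2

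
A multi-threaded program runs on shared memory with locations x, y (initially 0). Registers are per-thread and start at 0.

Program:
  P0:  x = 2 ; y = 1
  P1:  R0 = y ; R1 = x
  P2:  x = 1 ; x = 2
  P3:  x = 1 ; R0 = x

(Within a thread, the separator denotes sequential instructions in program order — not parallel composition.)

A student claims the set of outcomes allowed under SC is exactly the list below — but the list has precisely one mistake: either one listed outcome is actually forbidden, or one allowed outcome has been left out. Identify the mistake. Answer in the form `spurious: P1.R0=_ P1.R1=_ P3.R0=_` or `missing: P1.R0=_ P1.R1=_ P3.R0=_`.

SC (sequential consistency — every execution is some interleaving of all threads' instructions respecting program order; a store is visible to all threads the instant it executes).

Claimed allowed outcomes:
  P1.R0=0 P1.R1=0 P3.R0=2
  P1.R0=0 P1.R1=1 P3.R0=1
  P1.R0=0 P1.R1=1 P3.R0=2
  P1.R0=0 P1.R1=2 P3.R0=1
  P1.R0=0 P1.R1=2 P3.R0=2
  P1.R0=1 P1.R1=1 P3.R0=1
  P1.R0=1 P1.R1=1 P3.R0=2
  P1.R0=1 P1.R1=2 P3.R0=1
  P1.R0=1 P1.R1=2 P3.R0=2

missing: P1.R0=0 P1.R1=0 P3.R0=1

outcome vector order: (P1.R0,P1.R1,P3.R0)
under SC → (0,0,1); (0,0,2); (0,1,1); (0,1,2); (0,2,1); (0,2,2); (1,1,1); (1,1,2); (1,2,1); (1,2,2)
SC∖claimed = {(0,0,1)}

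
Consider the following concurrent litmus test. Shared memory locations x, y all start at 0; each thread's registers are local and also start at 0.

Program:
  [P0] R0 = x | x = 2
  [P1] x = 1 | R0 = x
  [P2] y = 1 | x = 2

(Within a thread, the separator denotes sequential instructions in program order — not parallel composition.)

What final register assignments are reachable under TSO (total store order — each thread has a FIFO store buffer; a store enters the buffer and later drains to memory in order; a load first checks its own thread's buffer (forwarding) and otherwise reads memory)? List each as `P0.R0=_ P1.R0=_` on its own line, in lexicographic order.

P0.R0=0 P1.R0=1
P0.R0=0 P1.R0=2
P0.R0=1 P1.R0=1
P0.R0=1 P1.R0=2
P0.R0=2 P1.R0=1
P0.R0=2 P1.R0=2

outcome vector order: (P0.R0,P1.R0)
|TSO outcomes| = 6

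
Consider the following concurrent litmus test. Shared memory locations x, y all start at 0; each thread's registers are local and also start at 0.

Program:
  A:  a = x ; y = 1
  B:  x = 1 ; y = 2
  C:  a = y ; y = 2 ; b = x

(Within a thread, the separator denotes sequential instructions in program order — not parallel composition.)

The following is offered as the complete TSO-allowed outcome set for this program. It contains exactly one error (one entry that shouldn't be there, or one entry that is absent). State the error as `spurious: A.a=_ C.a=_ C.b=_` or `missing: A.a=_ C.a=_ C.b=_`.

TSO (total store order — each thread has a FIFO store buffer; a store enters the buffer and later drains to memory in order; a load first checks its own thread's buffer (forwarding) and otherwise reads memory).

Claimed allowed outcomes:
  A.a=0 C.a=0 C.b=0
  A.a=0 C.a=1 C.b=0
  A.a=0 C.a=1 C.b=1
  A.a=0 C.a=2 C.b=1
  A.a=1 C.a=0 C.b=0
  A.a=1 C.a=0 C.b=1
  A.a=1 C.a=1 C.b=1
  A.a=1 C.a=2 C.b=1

missing: A.a=0 C.a=0 C.b=1

outcome vector order: (A.a,C.a,C.b)
under TSO → 0/0/0; 0/0/1; 0/1/0; 0/1/1; 0/2/1; 1/0/0; 1/0/1; 1/1/1; 1/2/1
TSO∖claimed = {0/0/1}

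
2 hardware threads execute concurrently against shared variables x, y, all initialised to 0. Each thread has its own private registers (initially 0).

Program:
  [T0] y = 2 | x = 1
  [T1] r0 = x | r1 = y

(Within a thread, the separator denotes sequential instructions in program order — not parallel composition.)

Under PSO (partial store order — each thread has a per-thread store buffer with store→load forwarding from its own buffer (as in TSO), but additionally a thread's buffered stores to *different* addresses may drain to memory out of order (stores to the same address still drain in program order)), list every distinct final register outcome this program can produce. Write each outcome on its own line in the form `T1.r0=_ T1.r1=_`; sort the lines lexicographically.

outcome vector order: (T1.r0,T1.r1)
|PSO outcomes| = 4

T1.r0=0 T1.r1=0
T1.r0=0 T1.r1=2
T1.r0=1 T1.r1=0
T1.r0=1 T1.r1=2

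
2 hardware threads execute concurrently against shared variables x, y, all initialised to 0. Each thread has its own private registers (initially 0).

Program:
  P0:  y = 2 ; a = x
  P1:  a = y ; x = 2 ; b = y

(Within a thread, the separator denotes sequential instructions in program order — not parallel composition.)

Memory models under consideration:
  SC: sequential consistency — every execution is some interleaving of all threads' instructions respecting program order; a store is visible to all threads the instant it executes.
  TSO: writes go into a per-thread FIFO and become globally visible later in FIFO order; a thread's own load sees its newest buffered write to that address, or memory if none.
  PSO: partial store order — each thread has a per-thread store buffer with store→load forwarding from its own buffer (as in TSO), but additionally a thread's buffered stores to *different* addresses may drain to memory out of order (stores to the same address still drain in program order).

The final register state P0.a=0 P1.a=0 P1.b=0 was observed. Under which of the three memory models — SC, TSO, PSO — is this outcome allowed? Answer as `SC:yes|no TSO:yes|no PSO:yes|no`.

outcome vector order: (P0.a,P1.a,P1.b)
SC (5): 002 022 200 202 222
TSO (6): 000 002 022 200 202 222
PSO (6): 000 002 022 200 202 222
target 000 ∈ {TSO,PSO}

SC:no TSO:yes PSO:yes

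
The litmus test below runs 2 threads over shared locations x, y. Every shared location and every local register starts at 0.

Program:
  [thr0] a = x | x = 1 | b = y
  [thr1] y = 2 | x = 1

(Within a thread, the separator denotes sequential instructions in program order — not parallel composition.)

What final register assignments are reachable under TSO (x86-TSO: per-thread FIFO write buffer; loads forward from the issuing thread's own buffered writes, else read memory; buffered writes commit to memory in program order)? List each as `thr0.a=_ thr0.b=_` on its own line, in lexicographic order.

thr0.a=0 thr0.b=0
thr0.a=0 thr0.b=2
thr0.a=1 thr0.b=2

outcome vector order: (thr0.a,thr0.b)
|TSO outcomes| = 3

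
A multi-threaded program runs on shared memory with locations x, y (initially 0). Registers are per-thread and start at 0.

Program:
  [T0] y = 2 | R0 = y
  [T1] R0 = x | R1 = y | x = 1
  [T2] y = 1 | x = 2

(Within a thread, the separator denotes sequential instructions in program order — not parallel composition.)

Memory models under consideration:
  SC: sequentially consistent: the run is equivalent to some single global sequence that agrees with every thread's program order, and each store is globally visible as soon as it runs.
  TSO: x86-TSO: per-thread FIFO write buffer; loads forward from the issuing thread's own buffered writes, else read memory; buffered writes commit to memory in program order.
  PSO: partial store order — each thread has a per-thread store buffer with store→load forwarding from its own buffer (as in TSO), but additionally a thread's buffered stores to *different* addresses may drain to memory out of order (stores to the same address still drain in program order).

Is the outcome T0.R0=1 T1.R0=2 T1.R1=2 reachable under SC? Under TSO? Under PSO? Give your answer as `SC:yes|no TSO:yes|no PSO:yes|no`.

outcome vector order: (T0.R0,T1.R0,T1.R1)
under SC → 100 101 102 121 200 201 202 221 222
under TSO → 100 101 102 121 200 201 202 221 222
under PSO → 100 101 102 120 121 122 200 201 202 220 221 222
target 122 ∈ {PSO}

SC:no TSO:no PSO:yes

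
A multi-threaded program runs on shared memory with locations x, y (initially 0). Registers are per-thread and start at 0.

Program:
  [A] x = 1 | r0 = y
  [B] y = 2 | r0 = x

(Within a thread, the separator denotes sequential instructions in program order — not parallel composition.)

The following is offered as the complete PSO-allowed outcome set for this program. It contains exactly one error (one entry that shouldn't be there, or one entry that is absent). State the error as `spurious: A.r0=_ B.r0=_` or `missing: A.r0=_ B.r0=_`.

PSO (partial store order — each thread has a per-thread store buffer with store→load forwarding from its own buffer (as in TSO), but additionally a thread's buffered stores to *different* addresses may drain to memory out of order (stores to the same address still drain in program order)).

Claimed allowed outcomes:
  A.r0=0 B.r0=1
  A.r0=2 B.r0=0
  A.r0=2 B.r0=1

missing: A.r0=0 B.r0=0

outcome vector order: (A.r0,B.r0)
[PSO] allowed = {<0 0>, <0 1>, <2 0>, <2 1>}
PSO∖claimed = {<0 0>}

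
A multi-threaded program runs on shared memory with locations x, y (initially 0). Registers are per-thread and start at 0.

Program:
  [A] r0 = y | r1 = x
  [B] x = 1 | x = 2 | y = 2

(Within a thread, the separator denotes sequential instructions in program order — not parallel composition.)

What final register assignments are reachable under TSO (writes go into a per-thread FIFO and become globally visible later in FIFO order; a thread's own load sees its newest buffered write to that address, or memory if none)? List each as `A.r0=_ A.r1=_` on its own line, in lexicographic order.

A.r0=0 A.r1=0
A.r0=0 A.r1=1
A.r0=0 A.r1=2
A.r0=2 A.r1=2

outcome vector order: (A.r0,A.r1)
|TSO outcomes| = 4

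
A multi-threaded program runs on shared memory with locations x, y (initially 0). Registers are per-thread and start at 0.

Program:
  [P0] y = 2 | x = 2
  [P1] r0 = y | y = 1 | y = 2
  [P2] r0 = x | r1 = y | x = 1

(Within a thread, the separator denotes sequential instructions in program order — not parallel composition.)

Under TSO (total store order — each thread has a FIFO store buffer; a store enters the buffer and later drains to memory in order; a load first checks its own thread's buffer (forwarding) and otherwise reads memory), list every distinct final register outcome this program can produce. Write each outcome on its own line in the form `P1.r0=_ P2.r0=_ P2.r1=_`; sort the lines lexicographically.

outcome vector order: (P1.r0,P2.r0,P2.r1)
|TSO outcomes| = 10

P1.r0=0 P2.r0=0 P2.r1=0
P1.r0=0 P2.r0=0 P2.r1=1
P1.r0=0 P2.r0=0 P2.r1=2
P1.r0=0 P2.r0=2 P2.r1=1
P1.r0=0 P2.r0=2 P2.r1=2
P1.r0=2 P2.r0=0 P2.r1=0
P1.r0=2 P2.r0=0 P2.r1=1
P1.r0=2 P2.r0=0 P2.r1=2
P1.r0=2 P2.r0=2 P2.r1=1
P1.r0=2 P2.r0=2 P2.r1=2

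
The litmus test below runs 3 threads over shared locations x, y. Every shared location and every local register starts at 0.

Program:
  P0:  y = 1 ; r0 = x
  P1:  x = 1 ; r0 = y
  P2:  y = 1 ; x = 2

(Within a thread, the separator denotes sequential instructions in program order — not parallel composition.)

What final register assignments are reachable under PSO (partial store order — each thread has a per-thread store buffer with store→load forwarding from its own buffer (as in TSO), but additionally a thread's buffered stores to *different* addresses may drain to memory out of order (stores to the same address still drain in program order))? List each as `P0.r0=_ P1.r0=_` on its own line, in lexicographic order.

outcome vector order: (P0.r0,P1.r0)
|PSO outcomes| = 6

P0.r0=0 P1.r0=0
P0.r0=0 P1.r0=1
P0.r0=1 P1.r0=0
P0.r0=1 P1.r0=1
P0.r0=2 P1.r0=0
P0.r0=2 P1.r0=1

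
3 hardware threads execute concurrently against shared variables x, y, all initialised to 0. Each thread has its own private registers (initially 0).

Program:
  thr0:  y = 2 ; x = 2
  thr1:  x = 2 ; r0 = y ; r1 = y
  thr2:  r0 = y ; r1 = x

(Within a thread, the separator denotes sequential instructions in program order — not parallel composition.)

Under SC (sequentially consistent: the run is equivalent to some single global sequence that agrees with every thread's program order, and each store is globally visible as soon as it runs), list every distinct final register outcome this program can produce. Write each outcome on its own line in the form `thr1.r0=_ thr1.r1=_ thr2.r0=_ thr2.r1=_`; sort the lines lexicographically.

outcome vector order: (thr1.r0,thr1.r1,thr2.r0,thr2.r1)
|SC outcomes| = 10

thr1.r0=0 thr1.r1=0 thr2.r0=0 thr2.r1=0
thr1.r0=0 thr1.r1=0 thr2.r0=0 thr2.r1=2
thr1.r0=0 thr1.r1=0 thr2.r0=2 thr2.r1=2
thr1.r0=0 thr1.r1=2 thr2.r0=0 thr2.r1=0
thr1.r0=0 thr1.r1=2 thr2.r0=0 thr2.r1=2
thr1.r0=0 thr1.r1=2 thr2.r0=2 thr2.r1=2
thr1.r0=2 thr1.r1=2 thr2.r0=0 thr2.r1=0
thr1.r0=2 thr1.r1=2 thr2.r0=0 thr2.r1=2
thr1.r0=2 thr1.r1=2 thr2.r0=2 thr2.r1=0
thr1.r0=2 thr1.r1=2 thr2.r0=2 thr2.r1=2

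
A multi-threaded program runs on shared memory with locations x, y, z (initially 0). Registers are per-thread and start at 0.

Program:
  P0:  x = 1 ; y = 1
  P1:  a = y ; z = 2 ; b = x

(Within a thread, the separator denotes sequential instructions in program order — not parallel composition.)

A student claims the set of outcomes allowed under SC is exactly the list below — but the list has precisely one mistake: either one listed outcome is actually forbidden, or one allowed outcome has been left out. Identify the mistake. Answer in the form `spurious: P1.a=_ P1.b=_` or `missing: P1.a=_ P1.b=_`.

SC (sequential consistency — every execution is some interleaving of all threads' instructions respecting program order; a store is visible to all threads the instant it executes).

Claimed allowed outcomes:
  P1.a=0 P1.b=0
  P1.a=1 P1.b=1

missing: P1.a=0 P1.b=1

outcome vector order: (P1.a,P1.b)
SC: 3 outcomes — {<0 0>, <0 1>, <1 1>}
SC∖claimed = {<0 1>}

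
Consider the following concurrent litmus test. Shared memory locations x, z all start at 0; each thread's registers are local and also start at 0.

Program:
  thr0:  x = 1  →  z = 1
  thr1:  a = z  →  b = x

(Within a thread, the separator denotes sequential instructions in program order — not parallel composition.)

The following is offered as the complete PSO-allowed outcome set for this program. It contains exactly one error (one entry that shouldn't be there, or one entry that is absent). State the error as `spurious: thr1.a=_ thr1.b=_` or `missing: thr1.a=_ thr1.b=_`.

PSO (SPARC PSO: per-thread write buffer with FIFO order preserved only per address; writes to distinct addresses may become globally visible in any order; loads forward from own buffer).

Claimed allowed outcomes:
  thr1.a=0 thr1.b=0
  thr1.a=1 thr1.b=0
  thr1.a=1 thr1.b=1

outcome vector order: (thr1.a,thr1.b)
[PSO] allowed = {<0 0>; <0 1>; <1 0>; <1 1>}
PSO∖claimed = {<0 1>}

missing: thr1.a=0 thr1.b=1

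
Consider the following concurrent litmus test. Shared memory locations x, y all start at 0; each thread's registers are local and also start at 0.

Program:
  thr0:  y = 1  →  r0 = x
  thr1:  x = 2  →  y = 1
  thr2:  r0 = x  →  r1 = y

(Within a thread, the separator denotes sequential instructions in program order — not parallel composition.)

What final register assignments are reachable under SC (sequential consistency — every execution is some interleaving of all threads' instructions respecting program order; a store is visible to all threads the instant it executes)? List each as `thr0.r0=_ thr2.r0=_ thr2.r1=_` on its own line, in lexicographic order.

outcome vector order: (thr0.r0,thr2.r0,thr2.r1)
|SC outcomes| = 7

thr0.r0=0 thr2.r0=0 thr2.r1=0
thr0.r0=0 thr2.r0=0 thr2.r1=1
thr0.r0=0 thr2.r0=2 thr2.r1=1
thr0.r0=2 thr2.r0=0 thr2.r1=0
thr0.r0=2 thr2.r0=0 thr2.r1=1
thr0.r0=2 thr2.r0=2 thr2.r1=0
thr0.r0=2 thr2.r0=2 thr2.r1=1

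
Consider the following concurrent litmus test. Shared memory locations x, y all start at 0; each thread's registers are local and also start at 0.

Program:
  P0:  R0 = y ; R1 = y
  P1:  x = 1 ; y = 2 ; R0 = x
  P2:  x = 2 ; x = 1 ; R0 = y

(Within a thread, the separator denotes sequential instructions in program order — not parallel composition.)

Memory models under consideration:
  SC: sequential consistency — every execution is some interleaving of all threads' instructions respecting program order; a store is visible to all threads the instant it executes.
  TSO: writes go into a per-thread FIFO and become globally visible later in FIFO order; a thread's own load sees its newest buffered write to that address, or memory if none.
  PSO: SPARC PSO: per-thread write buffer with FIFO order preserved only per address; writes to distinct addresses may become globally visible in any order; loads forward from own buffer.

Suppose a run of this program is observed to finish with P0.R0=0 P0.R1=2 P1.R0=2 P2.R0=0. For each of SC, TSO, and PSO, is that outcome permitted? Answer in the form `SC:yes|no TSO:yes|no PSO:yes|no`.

SC:no TSO:yes PSO:yes

outcome vector order: (P0.R0,P0.R1,P1.R0,P2.R0)
under SC → 0/0/1/0 0/0/1/2 0/0/2/2 0/2/1/0 0/2/1/2 0/2/2/2 2/2/1/0 2/2/1/2 2/2/2/2
under TSO → 0/0/1/0 0/0/1/2 0/0/2/0 0/0/2/2 0/2/1/0 0/2/1/2 0/2/2/0 0/2/2/2 2/2/1/0 2/2/1/2 2/2/2/0 2/2/2/2
under PSO → 0/0/1/0 0/0/1/2 0/0/2/0 0/0/2/2 0/2/1/0 0/2/1/2 0/2/2/0 0/2/2/2 2/2/1/0 2/2/1/2 2/2/2/0 2/2/2/2
target 0/2/2/0 ∈ {TSO,PSO}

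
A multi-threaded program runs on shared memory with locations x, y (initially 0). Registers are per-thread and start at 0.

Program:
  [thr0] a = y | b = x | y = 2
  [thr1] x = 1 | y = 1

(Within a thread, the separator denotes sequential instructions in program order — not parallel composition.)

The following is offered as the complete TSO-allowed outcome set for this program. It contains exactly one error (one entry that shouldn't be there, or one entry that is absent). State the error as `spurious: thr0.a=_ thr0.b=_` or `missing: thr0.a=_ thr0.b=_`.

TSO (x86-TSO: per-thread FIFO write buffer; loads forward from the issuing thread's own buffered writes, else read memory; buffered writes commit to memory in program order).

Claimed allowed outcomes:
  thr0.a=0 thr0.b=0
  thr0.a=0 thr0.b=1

missing: thr0.a=1 thr0.b=1

outcome vector order: (thr0.a,thr0.b)
TSO: 3 outcomes — {(0,0), (0,1), (1,1)}
TSO∖claimed = {(1,1)}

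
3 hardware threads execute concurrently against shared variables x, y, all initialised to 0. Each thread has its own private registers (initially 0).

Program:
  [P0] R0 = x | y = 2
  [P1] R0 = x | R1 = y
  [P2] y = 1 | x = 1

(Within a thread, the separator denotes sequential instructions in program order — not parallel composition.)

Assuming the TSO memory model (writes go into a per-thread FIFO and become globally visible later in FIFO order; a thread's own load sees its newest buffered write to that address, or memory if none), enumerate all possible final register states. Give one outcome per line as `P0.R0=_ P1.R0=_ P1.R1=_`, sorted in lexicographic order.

outcome vector order: (P0.R0,P1.R0,P1.R1)
|TSO outcomes| = 10

P0.R0=0 P1.R0=0 P1.R1=0
P0.R0=0 P1.R0=0 P1.R1=1
P0.R0=0 P1.R0=0 P1.R1=2
P0.R0=0 P1.R0=1 P1.R1=1
P0.R0=0 P1.R0=1 P1.R1=2
P0.R0=1 P1.R0=0 P1.R1=0
P0.R0=1 P1.R0=0 P1.R1=1
P0.R0=1 P1.R0=0 P1.R1=2
P0.R0=1 P1.R0=1 P1.R1=1
P0.R0=1 P1.R0=1 P1.R1=2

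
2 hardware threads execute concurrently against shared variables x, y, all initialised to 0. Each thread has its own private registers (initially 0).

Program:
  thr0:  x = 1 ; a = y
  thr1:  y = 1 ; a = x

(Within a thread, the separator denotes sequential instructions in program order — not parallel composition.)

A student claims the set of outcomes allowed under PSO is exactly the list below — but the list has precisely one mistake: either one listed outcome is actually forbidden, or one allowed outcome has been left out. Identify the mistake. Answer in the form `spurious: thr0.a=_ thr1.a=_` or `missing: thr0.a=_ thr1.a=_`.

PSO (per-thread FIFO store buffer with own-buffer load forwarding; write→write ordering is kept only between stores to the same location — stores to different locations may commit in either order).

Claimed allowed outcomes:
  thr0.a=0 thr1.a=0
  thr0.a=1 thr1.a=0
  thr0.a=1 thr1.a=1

outcome vector order: (thr0.a,thr1.a)
under PSO → (0,0), (0,1), (1,0), (1,1)
PSO∖claimed = {(0,1)}

missing: thr0.a=0 thr1.a=1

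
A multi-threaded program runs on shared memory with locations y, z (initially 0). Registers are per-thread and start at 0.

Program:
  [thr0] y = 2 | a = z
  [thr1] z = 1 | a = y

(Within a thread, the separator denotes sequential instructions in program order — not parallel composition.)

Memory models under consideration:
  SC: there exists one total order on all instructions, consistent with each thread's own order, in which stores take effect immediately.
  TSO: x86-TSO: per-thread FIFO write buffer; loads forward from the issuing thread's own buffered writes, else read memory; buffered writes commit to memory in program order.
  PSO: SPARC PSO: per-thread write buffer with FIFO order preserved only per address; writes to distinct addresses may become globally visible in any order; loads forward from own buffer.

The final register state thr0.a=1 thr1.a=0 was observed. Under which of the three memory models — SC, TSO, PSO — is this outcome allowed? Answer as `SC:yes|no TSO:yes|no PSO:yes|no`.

outcome vector order: (thr0.a,thr1.a)
under SC → <0 2> <1 0> <1 2>
under TSO → <0 0> <0 2> <1 0> <1 2>
under PSO → <0 0> <0 2> <1 0> <1 2>
target <1 0> ∈ {SC,TSO,PSO}

SC:yes TSO:yes PSO:yes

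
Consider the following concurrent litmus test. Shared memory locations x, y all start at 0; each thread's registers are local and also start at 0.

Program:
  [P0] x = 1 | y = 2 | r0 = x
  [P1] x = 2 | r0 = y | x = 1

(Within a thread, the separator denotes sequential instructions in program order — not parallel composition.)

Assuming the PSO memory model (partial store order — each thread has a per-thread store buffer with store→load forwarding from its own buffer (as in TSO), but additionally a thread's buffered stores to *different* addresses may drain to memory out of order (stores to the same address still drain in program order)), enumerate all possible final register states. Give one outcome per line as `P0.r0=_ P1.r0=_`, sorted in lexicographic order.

P0.r0=1 P1.r0=0
P0.r0=1 P1.r0=2
P0.r0=2 P1.r0=0
P0.r0=2 P1.r0=2

outcome vector order: (P0.r0,P1.r0)
|PSO outcomes| = 4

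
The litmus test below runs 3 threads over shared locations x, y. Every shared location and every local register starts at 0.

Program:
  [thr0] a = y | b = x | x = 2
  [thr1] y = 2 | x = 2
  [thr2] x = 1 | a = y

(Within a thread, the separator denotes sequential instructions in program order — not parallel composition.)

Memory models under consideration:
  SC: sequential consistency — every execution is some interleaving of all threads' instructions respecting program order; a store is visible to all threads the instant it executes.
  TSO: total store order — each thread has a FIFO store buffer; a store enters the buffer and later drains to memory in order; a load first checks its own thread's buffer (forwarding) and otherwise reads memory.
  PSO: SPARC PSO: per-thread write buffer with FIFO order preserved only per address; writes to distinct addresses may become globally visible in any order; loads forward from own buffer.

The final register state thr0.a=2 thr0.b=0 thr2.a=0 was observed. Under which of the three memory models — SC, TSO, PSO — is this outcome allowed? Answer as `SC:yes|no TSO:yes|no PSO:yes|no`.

outcome vector order: (thr0.a,thr0.b,thr2.a)
[SC] allowed = {(0,0,0) (0,0,2) (0,1,0) (0,1,2) (0,2,0) (0,2,2) (2,0,2) (2,1,0) (2,1,2) (2,2,0) (2,2,2)}
[TSO] allowed = {(0,0,0) (0,0,2) (0,1,0) (0,1,2) (0,2,0) (0,2,2) (2,0,0) (2,0,2) (2,1,0) (2,1,2) (2,2,0) (2,2,2)}
[PSO] allowed = {(0,0,0) (0,0,2) (0,1,0) (0,1,2) (0,2,0) (0,2,2) (2,0,0) (2,0,2) (2,1,0) (2,1,2) (2,2,0) (2,2,2)}
target (2,0,0) ∈ {TSO,PSO}

SC:no TSO:yes PSO:yes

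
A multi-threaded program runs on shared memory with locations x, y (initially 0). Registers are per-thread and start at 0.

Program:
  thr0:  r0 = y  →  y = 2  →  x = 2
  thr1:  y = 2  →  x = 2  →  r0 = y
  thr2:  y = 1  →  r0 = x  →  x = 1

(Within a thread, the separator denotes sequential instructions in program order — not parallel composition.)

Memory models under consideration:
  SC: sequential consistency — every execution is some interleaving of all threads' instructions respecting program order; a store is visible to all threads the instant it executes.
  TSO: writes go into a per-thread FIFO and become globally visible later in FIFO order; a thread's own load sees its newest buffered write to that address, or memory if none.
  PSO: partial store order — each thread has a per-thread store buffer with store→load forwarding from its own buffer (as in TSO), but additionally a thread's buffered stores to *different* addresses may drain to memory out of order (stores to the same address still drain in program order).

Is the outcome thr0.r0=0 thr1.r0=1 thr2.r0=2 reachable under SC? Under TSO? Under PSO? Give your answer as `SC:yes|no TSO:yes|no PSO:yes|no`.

SC:yes TSO:yes PSO:yes

outcome vector order: (thr0.r0,thr1.r0,thr2.r0)
SC: 12 outcomes — {(0,1,0); (0,1,2); (0,2,0); (0,2,2); (1,1,0); (1,1,2); (1,2,0); (1,2,2); (2,1,0); (2,1,2); (2,2,0); (2,2,2)}
TSO: 12 outcomes — {(0,1,0); (0,1,2); (0,2,0); (0,2,2); (1,1,0); (1,1,2); (1,2,0); (1,2,2); (2,1,0); (2,1,2); (2,2,0); (2,2,2)}
PSO: 12 outcomes — {(0,1,0); (0,1,2); (0,2,0); (0,2,2); (1,1,0); (1,1,2); (1,2,0); (1,2,2); (2,1,0); (2,1,2); (2,2,0); (2,2,2)}
target (0,1,2) ∈ {SC,TSO,PSO}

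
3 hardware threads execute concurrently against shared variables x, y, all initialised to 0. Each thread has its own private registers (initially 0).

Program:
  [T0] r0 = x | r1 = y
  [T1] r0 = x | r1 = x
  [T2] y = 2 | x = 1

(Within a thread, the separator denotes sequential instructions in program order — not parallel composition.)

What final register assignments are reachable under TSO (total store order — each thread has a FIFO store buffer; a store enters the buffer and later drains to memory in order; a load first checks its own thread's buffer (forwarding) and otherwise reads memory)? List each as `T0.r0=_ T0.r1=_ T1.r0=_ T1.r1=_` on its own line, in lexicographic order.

outcome vector order: (T0.r0,T0.r1,T1.r0,T1.r1)
|TSO outcomes| = 9

T0.r0=0 T0.r1=0 T1.r0=0 T1.r1=0
T0.r0=0 T0.r1=0 T1.r0=0 T1.r1=1
T0.r0=0 T0.r1=0 T1.r0=1 T1.r1=1
T0.r0=0 T0.r1=2 T1.r0=0 T1.r1=0
T0.r0=0 T0.r1=2 T1.r0=0 T1.r1=1
T0.r0=0 T0.r1=2 T1.r0=1 T1.r1=1
T0.r0=1 T0.r1=2 T1.r0=0 T1.r1=0
T0.r0=1 T0.r1=2 T1.r0=0 T1.r1=1
T0.r0=1 T0.r1=2 T1.r0=1 T1.r1=1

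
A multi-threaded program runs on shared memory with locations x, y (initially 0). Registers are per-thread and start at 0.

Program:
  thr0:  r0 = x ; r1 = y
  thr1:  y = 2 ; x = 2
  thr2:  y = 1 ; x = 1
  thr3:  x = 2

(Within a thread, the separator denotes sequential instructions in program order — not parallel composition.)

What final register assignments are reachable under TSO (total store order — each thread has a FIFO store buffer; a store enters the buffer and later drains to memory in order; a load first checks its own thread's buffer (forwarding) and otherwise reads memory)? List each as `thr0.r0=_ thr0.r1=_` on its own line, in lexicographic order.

outcome vector order: (thr0.r0,thr0.r1)
|TSO outcomes| = 8

thr0.r0=0 thr0.r1=0
thr0.r0=0 thr0.r1=1
thr0.r0=0 thr0.r1=2
thr0.r0=1 thr0.r1=1
thr0.r0=1 thr0.r1=2
thr0.r0=2 thr0.r1=0
thr0.r0=2 thr0.r1=1
thr0.r0=2 thr0.r1=2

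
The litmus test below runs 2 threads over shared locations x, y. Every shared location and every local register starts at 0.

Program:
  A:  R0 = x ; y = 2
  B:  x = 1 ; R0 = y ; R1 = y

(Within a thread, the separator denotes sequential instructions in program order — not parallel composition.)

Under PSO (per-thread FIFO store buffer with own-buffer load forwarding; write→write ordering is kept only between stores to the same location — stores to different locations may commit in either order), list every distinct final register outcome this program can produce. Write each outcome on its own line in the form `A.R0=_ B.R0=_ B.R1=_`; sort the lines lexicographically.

A.R0=0 B.R0=0 B.R1=0
A.R0=0 B.R0=0 B.R1=2
A.R0=0 B.R0=2 B.R1=2
A.R0=1 B.R0=0 B.R1=0
A.R0=1 B.R0=0 B.R1=2
A.R0=1 B.R0=2 B.R1=2

outcome vector order: (A.R0,B.R0,B.R1)
|PSO outcomes| = 6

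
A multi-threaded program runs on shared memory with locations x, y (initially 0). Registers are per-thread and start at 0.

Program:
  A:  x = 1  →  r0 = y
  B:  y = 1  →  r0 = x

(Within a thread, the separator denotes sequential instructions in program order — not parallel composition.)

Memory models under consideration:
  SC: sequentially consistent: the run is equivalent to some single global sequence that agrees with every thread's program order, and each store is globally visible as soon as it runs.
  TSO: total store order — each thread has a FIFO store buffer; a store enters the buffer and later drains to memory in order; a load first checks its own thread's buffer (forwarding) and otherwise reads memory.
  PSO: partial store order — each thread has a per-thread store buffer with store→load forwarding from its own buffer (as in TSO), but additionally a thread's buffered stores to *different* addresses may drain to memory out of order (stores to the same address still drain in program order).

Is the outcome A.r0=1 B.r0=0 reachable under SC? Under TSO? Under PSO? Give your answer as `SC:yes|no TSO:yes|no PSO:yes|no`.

outcome vector order: (A.r0,B.r0)
SC: 3 outcomes — {(0,1), (1,0), (1,1)}
TSO: 4 outcomes — {(0,0), (0,1), (1,0), (1,1)}
PSO: 4 outcomes — {(0,0), (0,1), (1,0), (1,1)}
target (1,0) ∈ {SC,TSO,PSO}

SC:yes TSO:yes PSO:yes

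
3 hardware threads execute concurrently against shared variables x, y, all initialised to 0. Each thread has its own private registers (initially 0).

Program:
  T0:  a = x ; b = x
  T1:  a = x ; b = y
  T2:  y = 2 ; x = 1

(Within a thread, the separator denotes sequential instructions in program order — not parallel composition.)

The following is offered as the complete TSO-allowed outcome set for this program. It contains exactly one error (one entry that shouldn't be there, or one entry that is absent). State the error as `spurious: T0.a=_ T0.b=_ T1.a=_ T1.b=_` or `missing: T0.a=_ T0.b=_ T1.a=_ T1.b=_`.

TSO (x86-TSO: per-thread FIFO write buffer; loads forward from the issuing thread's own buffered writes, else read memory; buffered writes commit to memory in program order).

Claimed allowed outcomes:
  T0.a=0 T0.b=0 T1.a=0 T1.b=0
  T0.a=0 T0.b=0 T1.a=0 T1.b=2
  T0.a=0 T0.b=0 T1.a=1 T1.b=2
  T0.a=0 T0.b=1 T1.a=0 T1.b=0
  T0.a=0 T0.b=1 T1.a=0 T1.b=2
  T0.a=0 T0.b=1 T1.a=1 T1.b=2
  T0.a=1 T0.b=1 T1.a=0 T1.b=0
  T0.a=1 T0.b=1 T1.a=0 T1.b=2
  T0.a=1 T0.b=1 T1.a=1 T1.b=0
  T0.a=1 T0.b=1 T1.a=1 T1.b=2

outcome vector order: (T0.a,T0.b,T1.a,T1.b)
under TSO → 0000, 0002, 0012, 0100, 0102, 0112, 1100, 1102, 1112
claimed∖TSO = {1110}

spurious: T0.a=1 T0.b=1 T1.a=1 T1.b=0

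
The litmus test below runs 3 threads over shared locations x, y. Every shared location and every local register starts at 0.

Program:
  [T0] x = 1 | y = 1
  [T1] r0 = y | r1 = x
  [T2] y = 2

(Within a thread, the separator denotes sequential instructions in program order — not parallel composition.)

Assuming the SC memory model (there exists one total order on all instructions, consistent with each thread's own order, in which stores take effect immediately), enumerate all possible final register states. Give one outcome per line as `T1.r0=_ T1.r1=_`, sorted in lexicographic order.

outcome vector order: (T1.r0,T1.r1)
|SC outcomes| = 5

T1.r0=0 T1.r1=0
T1.r0=0 T1.r1=1
T1.r0=1 T1.r1=1
T1.r0=2 T1.r1=0
T1.r0=2 T1.r1=1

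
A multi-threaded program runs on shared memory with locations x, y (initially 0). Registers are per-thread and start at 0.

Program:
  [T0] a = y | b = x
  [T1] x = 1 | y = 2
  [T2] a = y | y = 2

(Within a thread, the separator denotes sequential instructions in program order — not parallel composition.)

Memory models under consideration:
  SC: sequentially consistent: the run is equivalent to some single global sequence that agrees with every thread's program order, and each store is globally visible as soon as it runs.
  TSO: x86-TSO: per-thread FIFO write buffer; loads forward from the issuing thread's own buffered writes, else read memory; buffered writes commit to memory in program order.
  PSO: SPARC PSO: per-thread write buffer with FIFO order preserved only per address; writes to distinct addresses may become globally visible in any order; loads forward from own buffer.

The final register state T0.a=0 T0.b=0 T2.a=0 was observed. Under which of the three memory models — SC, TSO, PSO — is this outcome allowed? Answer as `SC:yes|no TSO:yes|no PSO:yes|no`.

SC:yes TSO:yes PSO:yes

outcome vector order: (T0.a,T0.b,T2.a)
under SC → 000; 002; 010; 012; 200; 210; 212
under TSO → 000; 002; 010; 012; 200; 210; 212
under PSO → 000; 002; 010; 012; 200; 202; 210; 212
target 000 ∈ {SC,TSO,PSO}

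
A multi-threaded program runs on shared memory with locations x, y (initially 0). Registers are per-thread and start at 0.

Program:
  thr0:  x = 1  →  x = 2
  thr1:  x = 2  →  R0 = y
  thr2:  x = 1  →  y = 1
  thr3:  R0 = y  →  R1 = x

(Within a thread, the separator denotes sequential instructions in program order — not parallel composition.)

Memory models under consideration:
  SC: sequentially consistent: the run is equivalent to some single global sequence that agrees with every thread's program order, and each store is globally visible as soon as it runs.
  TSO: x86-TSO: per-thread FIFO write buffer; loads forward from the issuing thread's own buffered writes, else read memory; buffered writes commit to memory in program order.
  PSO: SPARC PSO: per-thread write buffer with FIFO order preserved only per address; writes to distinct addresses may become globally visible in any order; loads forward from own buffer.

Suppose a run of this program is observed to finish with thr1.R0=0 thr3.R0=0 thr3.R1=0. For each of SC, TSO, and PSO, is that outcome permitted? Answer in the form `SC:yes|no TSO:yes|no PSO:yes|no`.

SC:yes TSO:yes PSO:yes

outcome vector order: (thr1.R0,thr3.R0,thr3.R1)
SC (10): 0/0/0, 0/0/1, 0/0/2, 0/1/1, 0/1/2, 1/0/0, 1/0/1, 1/0/2, 1/1/1, 1/1/2
TSO (10): 0/0/0, 0/0/1, 0/0/2, 0/1/1, 0/1/2, 1/0/0, 1/0/1, 1/0/2, 1/1/1, 1/1/2
PSO (12): 0/0/0, 0/0/1, 0/0/2, 0/1/0, 0/1/1, 0/1/2, 1/0/0, 1/0/1, 1/0/2, 1/1/0, 1/1/1, 1/1/2
target 0/0/0 ∈ {SC,TSO,PSO}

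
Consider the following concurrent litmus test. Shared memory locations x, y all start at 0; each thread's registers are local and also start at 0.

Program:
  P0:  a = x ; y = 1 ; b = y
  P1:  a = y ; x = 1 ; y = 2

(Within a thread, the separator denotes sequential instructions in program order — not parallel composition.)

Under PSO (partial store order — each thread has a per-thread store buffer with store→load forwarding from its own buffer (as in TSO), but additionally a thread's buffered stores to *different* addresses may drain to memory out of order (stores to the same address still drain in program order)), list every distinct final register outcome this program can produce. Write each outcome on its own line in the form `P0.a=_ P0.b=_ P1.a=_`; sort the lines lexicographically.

outcome vector order: (P0.a,P0.b,P1.a)
|PSO outcomes| = 6

P0.a=0 P0.b=1 P1.a=0
P0.a=0 P0.b=1 P1.a=1
P0.a=0 P0.b=2 P1.a=0
P0.a=0 P0.b=2 P1.a=1
P0.a=1 P0.b=1 P1.a=0
P0.a=1 P0.b=2 P1.a=0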